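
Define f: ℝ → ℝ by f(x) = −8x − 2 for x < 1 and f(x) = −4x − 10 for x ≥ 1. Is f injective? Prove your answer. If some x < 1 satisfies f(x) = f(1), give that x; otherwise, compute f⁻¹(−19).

Both pieces are strictly decreasing (slopes −8 and −4), so each is injective on its own interval.
The left piece maps (−∞, 1) onto (−10, ∞); the right piece maps [1, ∞) onto (−∞, −14].
These images are disjoint, so no value is attained by both pieces. So f is injective.
Because the two images are disjoint, no x < 1 has f(x) = f(1), so we compute f⁻¹(−19): −19 lies in (−∞, −14], so solve −4x − 10 = −19: x = (−19 + 10)/(−4) = 9/4.

9/4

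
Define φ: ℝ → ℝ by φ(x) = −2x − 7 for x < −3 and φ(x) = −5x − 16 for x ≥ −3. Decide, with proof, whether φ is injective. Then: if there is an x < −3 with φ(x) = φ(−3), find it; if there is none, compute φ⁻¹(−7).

Both pieces are strictly decreasing (slopes −2 and −5), so each is injective on its own interval.
The left piece maps (−∞, −3) onto (−1, ∞); the right piece maps [−3, ∞) onto (−∞, −1].
These images are disjoint, so no value is attained by both pieces. Thus φ is injective.
Because the two images are disjoint, no x < −3 has φ(x) = φ(−3), so we compute φ⁻¹(−7): −7 lies in (−∞, −1], so solve −5x − 16 = −7: x = (−7 + 16)/(−5) = −9/5.

-9/5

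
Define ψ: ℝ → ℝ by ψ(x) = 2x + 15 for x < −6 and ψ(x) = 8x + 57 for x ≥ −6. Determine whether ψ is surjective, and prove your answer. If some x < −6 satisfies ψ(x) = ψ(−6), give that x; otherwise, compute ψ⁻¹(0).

-15/2

Both pieces are strictly increasing (slopes 2 and 8), so each is injective on its own interval.
The left piece maps (−∞, −6) onto (−∞, 3); the right piece maps [−6, ∞) onto [9, ∞).
The union (−∞, 3) ∪ [9, ∞) omits the interval between 3 and 9; in particular 3 has no preimage. So ψ is not surjective.
Because the two images are disjoint, no x < −6 has ψ(x) = ψ(−6), so we compute ψ⁻¹(0): 0 lies in (−∞, 3), so solve 2x + 15 = 0: x = (0 − 15)/2 = −15/2.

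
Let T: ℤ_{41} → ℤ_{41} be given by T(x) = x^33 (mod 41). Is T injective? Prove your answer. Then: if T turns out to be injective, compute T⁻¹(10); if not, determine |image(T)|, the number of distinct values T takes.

18

Since 41 is prime, the nonzero elements of ℤ_{41} form a cyclic group of order 40.
As gcd(33, 40) = 1, raising to the 33rd power is a bijection on this group: if a^33 ≡ b^33 then (ab^{−1})^33 = 1, and the only element of order dividing gcd(33, 40) = 1 is 1, so a = b.
With T(0) = 0 this makes T injective on all of ℤ_{41}, hence bijective (finite equal-size domain and codomain). In particular T is injective.
Since T is injective, we find the preimage of 10. The inverse of x ↦ x^33 on (ℤ_{41})^× is x ↦ x^17, because 33·17 = 561 = 14·40 + 1 ≡ 1 (mod 40) and x^{40} = 1 for x ≠ 0 (Fermat). So T⁻¹(10) = 10^17 mod 41.
Repeated squaring mod 41: 10^1 ≡ 10, 10^2 ≡ 10² = 100 ≡ 18, 10^4 ≡ 18² = 324 ≡ 37, 10^8 ≡ 37² = 1369 ≡ 16, 10^16 ≡ 16² = 256 ≡ 10. Since 17 = 16 + 1, 10^17 ≡ 10·10: 10·10 = 100 ≡ 18. So 10^17 ≡ 18 (mod 41).
Hence T⁻¹(10) = 18.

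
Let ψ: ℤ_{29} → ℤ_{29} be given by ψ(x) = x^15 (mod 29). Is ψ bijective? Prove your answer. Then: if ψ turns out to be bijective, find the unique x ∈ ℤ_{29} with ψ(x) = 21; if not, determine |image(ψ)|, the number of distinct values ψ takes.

Since 29 is prime, the nonzero elements of ℤ_{29} form a cyclic group of order 28.
As gcd(15, 28) = 1, raising to the 15th power is a bijection on this group: if a^15 ≡ b^15 then (ab^{−1})^15 = 1, and the only element of order dividing gcd(15, 28) = 1 is 1, so a = b.
With ψ(0) = 0 this makes ψ injective on all of ℤ_{29}, hence bijective (finite equal-size domain and codomain). In particular ψ is bijective.
Since ψ is bijective, we find the preimage of 21. The inverse of x ↦ x^15 on (ℤ_{29})^× is x ↦ x^15, because 15·15 = 225 = 8·28 + 1 ≡ 1 (mod 28) and x^{28} = 1 for x ≠ 0 (Fermat). So ψ⁻¹(21) = 21^15 mod 29.
Repeated squaring mod 29: 21^1 ≡ 21, 21^2 ≡ 21² = 441 ≡ 6, 21^4 ≡ 6² = 36 ≡ 7, 21^8 ≡ 7² = 49 ≡ 20. Since 15 = 8 + 4 + 2 + 1, 21^15 ≡ 20·7·6·21: 20·7 = 140 ≡ 24, then 24·6 = 144 ≡ 28, then 28·21 = 588 ≡ 8. So 21^15 ≡ 8 (mod 29).
Hence ψ⁻¹(21) = 8.

8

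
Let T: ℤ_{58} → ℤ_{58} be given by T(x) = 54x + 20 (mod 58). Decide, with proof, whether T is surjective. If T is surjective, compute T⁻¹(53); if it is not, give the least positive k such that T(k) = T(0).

Since gcd(54, 58) = 2, we have 54x ≡ 0 (mod 2) for all x, so T(x) ≡ 0 (mod 2).
But 1 ≢ 0 (mod 2), so 1 ∈ ℤ_{58} has no preimage. So T is not surjective.
Since T is not surjective, we find the least positive k with T(k) = T(0): this means 54k ≡ 0 (mod 58), i.e. 58 ∣ 54k. Since gcd(54, 58) = 2, dividing through by 2 this holds exactly when 29 ∣ 27k, and as gcd(27, 29) = 1, exactly when 29 ∣ k.
The smallest positive such k is 29.

29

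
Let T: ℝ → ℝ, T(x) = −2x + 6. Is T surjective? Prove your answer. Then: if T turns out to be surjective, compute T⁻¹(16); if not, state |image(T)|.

For any y ∈ ℝ, x = (y − 6)/(−2) satisfies T(x) = y.
Therefore T is surjective.
Since T is surjective, we compute T⁻¹(16) = (16 − 6)/(−2) = −5.

-5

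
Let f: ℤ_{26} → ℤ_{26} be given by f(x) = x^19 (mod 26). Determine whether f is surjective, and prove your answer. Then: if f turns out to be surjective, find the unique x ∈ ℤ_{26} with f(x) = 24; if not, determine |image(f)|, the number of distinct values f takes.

Computing x^19 mod 26 for each x (by repeated squaring, reducing mod 26 at every step), the values f(0), f(1), …, f(25) are: 0, 1, 24, 3, 4, 21, 20, 19, 18, 9, 10, 15, 12, 13, 14, 11, 16, 17, 8, 7, 6, 5, 22, 23, 2, 25.
Every element of ℤ_{26} appears exactly once in this list, so f is a bijection, and in particular surjective.
Since f is surjective, we read off the preimage of 24 from the same table: f(2) = 24, so f⁻¹(24) = 2.

2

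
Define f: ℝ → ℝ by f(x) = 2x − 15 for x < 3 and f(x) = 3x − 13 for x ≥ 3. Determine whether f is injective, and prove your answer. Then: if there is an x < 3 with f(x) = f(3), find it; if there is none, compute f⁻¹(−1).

4

Both pieces are strictly increasing (slopes 2 and 3), so each is injective on its own interval.
The left piece maps (−∞, 3) onto (−∞, −9); the right piece maps [3, ∞) onto [−4, ∞).
These images are disjoint, so no value is attained by both pieces. So f is injective.
Because the two images are disjoint, no x < 3 has f(x) = f(3), so we compute f⁻¹(−1): −1 lies in [−4, ∞), so solve 3x − 13 = −1: x = (−1 + 13)/3 = 4.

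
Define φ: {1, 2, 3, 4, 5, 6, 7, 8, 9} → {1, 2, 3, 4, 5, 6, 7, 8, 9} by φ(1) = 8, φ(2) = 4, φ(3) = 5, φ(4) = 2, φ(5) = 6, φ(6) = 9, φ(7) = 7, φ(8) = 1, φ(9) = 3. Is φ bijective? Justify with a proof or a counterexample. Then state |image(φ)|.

The values 8, 4, 5, 2, 6, 9, 7, 1, 3 are a permutation of {1, 2, 3, 4, 5, 6, 7, 8, 9}: each element appears exactly once.
So φ is injective and surjective, hence bijective.
The image of φ is {1, 2, 3, 4, 5, 6, 7, 8, 9}, which has 9 elements.

9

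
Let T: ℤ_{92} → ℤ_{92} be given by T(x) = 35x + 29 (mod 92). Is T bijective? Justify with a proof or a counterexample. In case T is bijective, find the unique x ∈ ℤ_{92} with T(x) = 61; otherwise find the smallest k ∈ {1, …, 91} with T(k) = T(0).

Recall: T is injective if T(x_1) = T(x_2) implies x_1 = x_2.
Suppose T(x_1) = T(x_2) in ℤ_{92}. Then 35x_1 + 29 ≡ 35x_2 + 29 (mod 92), therefore 35(x_1 − x_2) ≡ 0 (mod 92).
Since gcd(35, 92) = 1, 35 is invertible modulo 92, thus x_1 − x_2 ≡ 0 (mod 92), i.e. x_1 = x_2.
We now compute 35⁻¹ mod 92 explicitly. Euclid's algorithm: 92 = 2·35 + 22, 35 = 1·22 + 13, 22 = 1·13 + 9, 13 = 1·9 + 4, 9 = 2·4 + 1; back-substituting gives 1 = 71·35 − 27·92, so 35⁻¹ ≡ 71 (mod 92).
Then y ↦ 71(y − 29) is a two-sided inverse to T, so every y ∈ ℤ_{92} has a preimage.
Thus T is bijective.
Since T is bijective, we find T⁻¹(61): we need 35x ≡ 61 − 29 ≡ 32 (mod 92). Using 35⁻¹ = 71: x ≡ 71·32 = 2272 = 24·92 + 64, so x = 64.
Check: T(64) = 35·64 + 29 = 2269 = 24·92 + 61 ≡ 61 (mod 92).

64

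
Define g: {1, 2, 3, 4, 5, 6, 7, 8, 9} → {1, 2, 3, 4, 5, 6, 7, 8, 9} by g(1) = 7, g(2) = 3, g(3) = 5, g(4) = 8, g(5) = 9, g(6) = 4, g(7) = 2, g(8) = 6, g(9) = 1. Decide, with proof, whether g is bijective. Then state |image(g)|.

9

The values 7, 3, 5, 8, 9, 4, 2, 6, 1 are a permutation of {1, 2, 3, 4, 5, 6, 7, 8, 9}: each element appears exactly once.
So g is injective and surjective, hence bijective.
The image of g is {1, 2, 3, 4, 5, 6, 7, 8, 9}, which has 9 elements.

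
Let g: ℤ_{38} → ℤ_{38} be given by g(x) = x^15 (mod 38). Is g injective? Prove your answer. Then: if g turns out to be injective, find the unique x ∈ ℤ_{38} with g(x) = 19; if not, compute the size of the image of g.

g(4): Repeated squaring mod 38: 4^1 ≡ 4, 4^2 ≡ 4² = 16, 4^4 ≡ 16² = 256 ≡ 28, 4^8 ≡ 28² = 784 ≡ 24. Since 15 = 8 + 4 + 2 + 1, 4^15 ≡ 24·28·16·4: 24·28 = 672 ≡ 26, then 26·16 = 416 ≡ 36, then 36·4 = 144 ≡ 30. So 4^15 ≡ 30 (mod 38).
g(6): Repeated squaring mod 38: 6^1 ≡ 6, 6^2 ≡ 6² = 36, 6^4 ≡ 36² = 1296 ≡ 4, 6^8 ≡ 4² = 16. Since 15 = 8 + 4 + 2 + 1, 6^15 ≡ 16·4·36·6: 16·4 = 64 ≡ 26, then 26·36 = 936 ≡ 24, then 24·6 = 144 ≡ 30. So 6^15 ≡ 30 (mod 38).
So g(4) = g(6) = 30 while 4 ≠ 6, so g is not injective.
Since g is not injective, we determine |image(g)|. Computing x^15 mod 38 for each x (by repeated squaring, reducing mod 38 at every step), the values g(0), g(1), …, g(37) are: 0, 1, 12, 31, 30, 7, 30, 1, 18, 11, 8, 1, 18, 27, 12, 27, 26, 7, 18, 19, 20, 31, 12, 11, 26, 11, 20, 37, 30, 27, 20, 37, 8, 31, 8, 7, 26, 37.
The distinct values are {0, 1, 7, 8, 11, 12, 18, 19, 20, 26, 27, 30, 31, 37}; there are 14 of them.

14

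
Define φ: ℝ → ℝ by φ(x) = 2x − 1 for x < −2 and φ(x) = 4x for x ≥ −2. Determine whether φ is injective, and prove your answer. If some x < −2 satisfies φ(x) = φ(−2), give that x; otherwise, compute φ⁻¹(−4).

-7/2

Both pieces are strictly increasing (slopes 2 and 4), so each is injective on its own interval.
The left piece maps (−∞, −2) onto (−∞, −5); the right piece maps [−2, ∞) onto [−8, ∞).
These images overlap. In particular φ(−2) = −8 (right piece), and solving 2x − 1 = −8 on the left piece gives x = −7/2 < −2.
So φ(−7/2) = φ(−2) with −7/2 ≠ −2, and φ is not injective. This x = −7/2 is the requested value below −2.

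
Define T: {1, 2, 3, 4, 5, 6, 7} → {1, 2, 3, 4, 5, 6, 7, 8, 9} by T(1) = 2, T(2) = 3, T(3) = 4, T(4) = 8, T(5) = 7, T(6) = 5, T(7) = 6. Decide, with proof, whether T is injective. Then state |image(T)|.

The values T(1), …, T(7) are 2, 3, 4, 8, 7, 5, 6 — all distinct.
So T(s) = T(t) only when s = t, and T is injective.
The image of T is {2, 3, 4, 5, 6, 7, 8}, which has 7 elements.

7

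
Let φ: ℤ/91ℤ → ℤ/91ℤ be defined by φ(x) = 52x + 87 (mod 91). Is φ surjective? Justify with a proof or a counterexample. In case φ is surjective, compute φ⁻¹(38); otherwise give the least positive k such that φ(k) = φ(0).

Recall: surjectivity means every element of the codomain has a preimage under φ.
Since gcd(52, 91) = 13, we have 52x ≡ 0 (mod 13) for all x, so φ(x) ≡ 9 (mod 13).
But 0 ≢ 9 (mod 13), so 0 ∈ ℤ/91ℤ has no preimage. Therefore φ is not surjective.
Since φ is not surjective, we find the least positive k with φ(k) = φ(0): this means 52k ≡ 0 (mod 91), i.e. 91 ∣ 52k. Since gcd(52, 91) = 13, dividing through by 13 this holds exactly when 7 ∣ 4k, and as gcd(4, 7) = 1, exactly when 7 ∣ k.
The smallest positive such k is 7.

7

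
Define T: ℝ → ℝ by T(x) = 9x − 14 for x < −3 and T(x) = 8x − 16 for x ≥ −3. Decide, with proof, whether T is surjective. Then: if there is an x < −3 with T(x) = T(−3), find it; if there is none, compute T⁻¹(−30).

Both pieces are strictly increasing (slopes 9 and 8), so each is injective on its own interval.
The left piece maps (−∞, −3) onto (−∞, −41); the right piece maps [−3, ∞) onto [−40, ∞).
The union (−∞, −41) ∪ [−40, ∞) omits the interval between −41 and −40; in particular −41 has no preimage. So T is not surjective.
Because the two images are disjoint, no x < −3 has T(x) = T(−3), so we compute T⁻¹(−30): −30 lies in [−40, ∞), so solve 8x − 16 = −30: x = (−30 + 16)/8 = −7/4.

-7/4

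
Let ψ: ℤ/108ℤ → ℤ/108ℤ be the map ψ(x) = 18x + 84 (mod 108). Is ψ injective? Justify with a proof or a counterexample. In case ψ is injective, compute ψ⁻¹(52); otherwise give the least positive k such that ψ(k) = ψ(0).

Recall: ψ is injective if ψ(s) = ψ(t) implies s = t.
We have gcd(18, 108) = 18 > 1. Taking s = 0 and t = 6: ψ(0) = 84 and ψ(6) = 18·6 + 84 = 192 ≡ 84 (mod 108).
So ψ(0) = ψ(6) while 0 ≠ 6, so ψ is not injective.
Since ψ is not injective, we find the least positive k with ψ(k) = ψ(0): this means 18k ≡ 0 (mod 108), i.e. 108 ∣ 18k. Since gcd(18, 108) = 18, dividing through by 18 this holds exactly when 6 ∣ k.
The smallest positive such k is 6.

6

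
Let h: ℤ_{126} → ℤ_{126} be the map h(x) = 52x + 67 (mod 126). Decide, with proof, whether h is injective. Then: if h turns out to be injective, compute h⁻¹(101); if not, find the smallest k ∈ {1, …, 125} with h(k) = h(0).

63

Recall: injectivity means: for all x_1, x_2 in the domain, h(x_1) = h(x_2) implies x_1 = x_2.
We have gcd(52, 126) = 2 > 1. Taking x_1 = 0 and x_2 = 63: h(0) = 67 and h(63) = 52·63 + 67 = 3343 ≡ 67 (mod 126).
So h(0) = h(63) while 0 ≠ 63, thus h is not injective.
Since h is not injective, we find the least positive k with h(k) = h(0): this means 52k ≡ 0 (mod 126), i.e. 126 ∣ 52k. Since gcd(52, 126) = 2, dividing through by 2 this holds exactly when 63 ∣ 26k, and as gcd(26, 63) = 1, exactly when 63 ∣ k.
The smallest positive such k is 63.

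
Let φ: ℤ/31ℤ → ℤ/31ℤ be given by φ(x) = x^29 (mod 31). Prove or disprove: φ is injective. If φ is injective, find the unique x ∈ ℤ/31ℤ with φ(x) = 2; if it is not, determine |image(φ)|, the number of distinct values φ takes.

Since 31 is prime, the nonzero elements of ℤ/31ℤ form a cyclic group of order 30.
As gcd(29, 30) = 1, raising to the 29th power is a bijection on this group: if s^29 ≡ t^29 then (st^{−1})^29 = 1, and the only element of order dividing gcd(29, 30) = 1 is 1, so s = t.
With φ(0) = 0 this makes φ injective on all of ℤ/31ℤ, hence bijective (finite equal-size domain and codomain). In particular φ is injective.
Since φ is injective, we find the preimage of 2. The inverse of x ↦ x^29 on (ℤ/31ℤ)^× is x ↦ x^29, because 29·29 = 841 = 28·30 + 1 ≡ 1 (mod 30) and x^{30} = 1 for x ≠ 0 (Fermat). So φ⁻¹(2) = 2^29 mod 31.
Repeated squaring mod 31: 2^1 ≡ 2, 2^2 ≡ 2² = 4, 2^4 ≡ 4² = 16, 2^8 ≡ 16² = 256 ≡ 8, 2^16 ≡ 8² = 64 ≡ 2. Since 29 = 16 + 8 + 4 + 1, 2^29 ≡ 2·8·16·2: 2·8 = 16, then 16·16 = 256 ≡ 8, then 8·2 = 16. So 2^29 ≡ 16 (mod 31).
Hence φ⁻¹(2) = 16.

16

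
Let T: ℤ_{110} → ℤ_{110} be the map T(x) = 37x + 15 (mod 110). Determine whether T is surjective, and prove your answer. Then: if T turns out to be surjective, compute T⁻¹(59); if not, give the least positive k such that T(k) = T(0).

Since gcd(37, 110) = 1, 37 is invertible modulo 110. Euclid's algorithm: 110 = 2·37 + 36, 37 = 1·36 + 1; back-substituting gives 1 = 3·37 − 1·110, so 37⁻¹ ≡ 3 (mod 110).
Then y ↦ 3(y − 15) is a two-sided inverse to T, so every y ∈ ℤ_{110} has a preimage.
Hence T is surjective.
Since T is surjective, we compute T⁻¹(59): solve 37x + 15 ≡ 59 (mod 110), i.e. 37x ≡ 44 (mod 110).
Multiplying by 37⁻¹ = 3 gives x ≡ 3·44 = 132 = 1·110 + 22 ≡ 22 (mod 110).
Check: T(22) = 37·22 + 15 = 829 = 7·110 + 59 ≡ 59 (mod 110).

22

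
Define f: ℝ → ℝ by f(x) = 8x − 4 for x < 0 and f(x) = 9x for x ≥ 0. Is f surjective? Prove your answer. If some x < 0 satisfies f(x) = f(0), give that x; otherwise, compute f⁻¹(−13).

-9/8

Both pieces are strictly increasing (slopes 8 and 9), so each is injective on its own interval.
The left piece maps (−∞, 0) onto (−∞, −4); the right piece maps [0, ∞) onto [0, ∞).
The union (−∞, −4) ∪ [0, ∞) omits the interval between −4 and 0; in particular −4 has no preimage. So f is not surjective.
Because the two images are disjoint, no x < 0 has f(x) = f(0), so we compute f⁻¹(−13): −13 lies in (−∞, −4), so solve 8x − 4 = −13: x = (−13 + 4)/8 = −9/8.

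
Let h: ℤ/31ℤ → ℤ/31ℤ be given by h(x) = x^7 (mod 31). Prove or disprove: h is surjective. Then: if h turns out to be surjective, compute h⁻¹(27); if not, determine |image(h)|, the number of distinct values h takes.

29

Since 31 is prime, the nonzero elements of ℤ/31ℤ form a cyclic group of order 30.
As gcd(7, 30) = 1, raising to the 7th power is a bijection on this group: if s^7 ≡ t^7 then (st^{−1})^7 = 1, and the only element of order dividing gcd(7, 30) = 1 is 1, so s = t.
With h(0) = 0 this makes h injective on all of ℤ/31ℤ, hence bijective (finite equal-size domain and codomain). In particular h is surjective.
Since h is surjective, we find the preimage of 27. The inverse of x ↦ x^7 on (ℤ/31ℤ)^× is x ↦ x^13, because 7·13 = 91 = 3·30 + 1 ≡ 1 (mod 30) and x^{30} = 1 for x ≠ 0 (Fermat). So h⁻¹(27) = 27^13 mod 31.
Repeated squaring mod 31: 27^1 ≡ 27, 27^2 ≡ 27² = 729 ≡ 16, 27^4 ≡ 16² = 256 ≡ 8, 27^8 ≡ 8² = 64 ≡ 2. Since 13 = 8 + 4 + 1, 27^13 ≡ 2·8·27: 2·8 = 16, then 16·27 = 432 ≡ 29. So 27^13 ≡ 29 (mod 31).
Hence h⁻¹(27) = 29.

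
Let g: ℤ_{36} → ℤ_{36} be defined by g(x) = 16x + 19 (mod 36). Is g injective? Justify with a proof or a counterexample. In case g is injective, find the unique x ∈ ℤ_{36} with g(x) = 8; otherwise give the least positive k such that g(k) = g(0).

We have gcd(16, 36) = 4 > 1. Taking s = 0 and t = 9: g(0) = 19 and g(9) = 16·9 + 19 = 163 ≡ 19 (mod 36).
So g(0) = g(9) while 0 ≠ 9, hence g is not injective.
Since g is not injective, we find the least positive k with g(k) = g(0): this means 16k ≡ 0 (mod 36), i.e. 36 ∣ 16k. Since gcd(16, 36) = 4, dividing through by 4 this holds exactly when 9 ∣ 4k, and as gcd(4, 9) = 1, exactly when 9 ∣ k.
The smallest positive such k is 9.

9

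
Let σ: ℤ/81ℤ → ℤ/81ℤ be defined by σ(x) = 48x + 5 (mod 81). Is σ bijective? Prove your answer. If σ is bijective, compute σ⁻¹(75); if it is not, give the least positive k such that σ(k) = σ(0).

We have gcd(48, 81) = 3 > 1. Taking x_1 = 0 and x_2 = 27: σ(0) = 5 and σ(27) = 48·27 + 5 = 1301 ≡ 5 (mod 81).
So σ(0) = σ(27) while 0 ≠ 27, hence σ is not injective, hence not bijective.
Since σ is not bijective, we find the least positive k with σ(k) = σ(0): this means 48k ≡ 0 (mod 81), i.e. 81 ∣ 48k. Since gcd(48, 81) = 3, dividing through by 3 this holds exactly when 27 ∣ 16k, and as gcd(16, 27) = 1, exactly when 27 ∣ k.
The smallest positive such k is 27.

27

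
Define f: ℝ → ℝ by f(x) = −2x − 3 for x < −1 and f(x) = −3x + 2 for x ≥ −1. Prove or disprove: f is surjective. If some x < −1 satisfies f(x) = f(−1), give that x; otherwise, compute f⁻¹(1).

-4

Both pieces are strictly decreasing (slopes −2 and −3), so each is injective on its own interval.
The left piece maps (−∞, −1) onto (−1, ∞); the right piece maps [−1, ∞) onto (−∞, 5].
The union (−1, ∞) ∪ (−∞, 5] covers ℝ, so f is surjective.
For the follow-up: the images overlap, so an x < −1 with f(x) = f(−1) exists. f(−1) = 5; solving −2x − 3 = 5 for x < −1 gives x = (5 + 3)/(−2) = −4.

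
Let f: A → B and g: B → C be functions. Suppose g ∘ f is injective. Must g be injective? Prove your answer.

not injective

No. Take A = {1, 2}, B = {1, 2, 3, 4}, C = {1, 2, 3, 4}, f(a) = a for each a ∈ A, and g(b) = 3 if b ∈ {3, 4} else g(b) = b.
Then g ∘ f = f is injective (A ⊂ B and f is the inclusion), but g(3) = g(4) = 3 with 3 ≠ 4, so g is not injective.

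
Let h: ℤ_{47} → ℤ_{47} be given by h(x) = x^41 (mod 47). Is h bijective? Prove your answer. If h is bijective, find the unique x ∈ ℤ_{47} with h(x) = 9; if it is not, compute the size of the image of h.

6

Since 47 is prime, the nonzero elements of ℤ_{47} form a cyclic group of order 46.
As gcd(41, 46) = 1, raising to the 41st power is a bijection on this group: if a^41 ≡ b^41 then (ab^{−1})^41 = 1, and the only element of order dividing gcd(41, 46) = 1 is 1, so a = b.
With h(0) = 0 this makes h injective on all of ℤ_{47}, hence bijective (finite equal-size domain and codomain). In particular h is bijective.
Since h is bijective, we find the preimage of 9. The inverse of x ↦ x^41 on (ℤ_{47})^× is x ↦ x^9, because 41·9 = 369 = 8·46 + 1 ≡ 1 (mod 46) and x^{46} = 1 for x ≠ 0 (Fermat). So h⁻¹(9) = 9^9 mod 47.
Repeated squaring mod 47: 9^1 ≡ 9, 9^2 ≡ 9² = 81 ≡ 34, 9^4 ≡ 34² = 1156 ≡ 28, 9^8 ≡ 28² = 784 ≡ 32. Since 9 = 8 + 1, 9^9 ≡ 32·9: 32·9 = 288 ≡ 6. So 9^9 ≡ 6 (mod 47).
Hence h⁻¹(9) = 6.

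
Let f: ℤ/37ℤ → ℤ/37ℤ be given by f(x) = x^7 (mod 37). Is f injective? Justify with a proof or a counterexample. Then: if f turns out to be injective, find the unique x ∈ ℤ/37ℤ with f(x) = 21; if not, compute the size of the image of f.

28

Since 37 is prime, the nonzero elements of ℤ/37ℤ form a cyclic group of order 36.
As gcd(7, 36) = 1, raising to the 7th power is a bijection on this group: if x_1^7 ≡ x_2^7 then (x_1x_2^{−1})^7 = 1, and the only element of order dividing gcd(7, 36) = 1 is 1, so x_1 = x_2.
With f(0) = 0 this makes f injective on all of ℤ/37ℤ, hence bijective (finite equal-size domain and codomain). In particular f is injective.
Since f is injective, we find the preimage of 21. The inverse of x ↦ x^7 on (ℤ/37ℤ)^× is x ↦ x^31, because 7·31 = 217 = 6·36 + 1 ≡ 1 (mod 36) and x^{36} = 1 for x ≠ 0 (Fermat). So f⁻¹(21) = 21^31 mod 37.
Repeated squaring mod 37: 21^1 ≡ 21, 21^2 ≡ 21² = 441 ≡ 34, 21^4 ≡ 34² = 1156 ≡ 9, 21^8 ≡ 9² = 81 ≡ 7, 21^16 ≡ 7² = 49 ≡ 12. Since 31 = 16 + 8 + 4 + 2 + 1, 21^31 ≡ 12·7·9·34·21: 12·7 = 84 ≡ 10, then 10·9 = 90 ≡ 16, then 16·34 = 544 ≡ 26, then 26·21 = 546 ≡ 28. So 21^31 ≡ 28 (mod 37).
Hence f⁻¹(21) = 28.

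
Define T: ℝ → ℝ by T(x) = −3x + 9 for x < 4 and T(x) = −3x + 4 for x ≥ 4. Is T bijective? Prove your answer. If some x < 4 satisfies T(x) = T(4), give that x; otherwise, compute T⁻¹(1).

8/3

Both pieces are strictly decreasing (slopes −3 and −3), so each is injective on its own interval.
The left piece maps (−∞, 4) onto (−3, ∞); the right piece maps [4, ∞) onto (−∞, −8].
The images leave a gap (−3 has no preimage), so T is not surjective, hence not bijective.
Because the two images are disjoint, no x < 4 has T(x) = T(4), so we compute T⁻¹(1): 1 lies in (−3, ∞), so solve −3x + 9 = 1: x = (1 − 9)/(−3) = 8/3.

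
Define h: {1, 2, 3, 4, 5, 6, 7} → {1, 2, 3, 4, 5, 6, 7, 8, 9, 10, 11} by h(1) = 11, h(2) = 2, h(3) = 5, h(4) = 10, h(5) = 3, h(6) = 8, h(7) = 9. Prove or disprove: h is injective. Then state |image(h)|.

7

The values h(1), …, h(7) are 11, 2, 5, 10, 3, 8, 9 — all distinct.
So h(u) = h(v) only when u = v, and h is injective.
The image of h is {2, 3, 5, 8, 9, 10, 11}, which has 7 elements.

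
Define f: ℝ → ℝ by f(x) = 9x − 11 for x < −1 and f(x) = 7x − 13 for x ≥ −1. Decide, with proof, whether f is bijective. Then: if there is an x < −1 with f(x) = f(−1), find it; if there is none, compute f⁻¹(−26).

Both pieces are strictly increasing (slopes 9 and 7), so each is injective on its own interval.
The left piece maps (−∞, −1) onto (−∞, −20); the right piece maps [−1, ∞) onto [−20, ∞).
Since −20 = −20, the images partition ℝ: f is injective and surjective, hence bijective.
Because the two images are disjoint, no x < −1 has f(x) = f(−1), so we compute f⁻¹(−26): −26 lies in (−∞, −20), so solve 9x − 11 = −26: x = (−26 + 11)/9 = −5/3.

-5/3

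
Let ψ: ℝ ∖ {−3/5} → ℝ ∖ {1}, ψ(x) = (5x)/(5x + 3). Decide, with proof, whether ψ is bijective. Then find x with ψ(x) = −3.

-9/20

Suppose ψ(a) = ψ(b). Cross-multiplying: (5a)(5b + 3) = (5b)(5a + 3).
Expanding both sides and cancelling the symmetric terms leaves 15·(a − b) = 0. Since 15 ≠ 0, a = b. Hence ψ is injective.
For any y ≠ 1, solving y(5x + 3) = 5x for x gives a well-defined x ≠ −3/5. So ψ is surjective.
Thus ψ is bijective.
Solving ψ(x) = −3: cross-multiplying gives 5x = −3(5x + 3), which rearranges to 20x = −9, so x = −9/20.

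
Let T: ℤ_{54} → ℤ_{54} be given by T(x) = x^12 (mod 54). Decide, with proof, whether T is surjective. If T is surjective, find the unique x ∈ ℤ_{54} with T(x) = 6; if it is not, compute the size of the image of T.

8

T(0) = 0^12 = 0.
T(6): Repeated squaring mod 54: 6^1 ≡ 6, 6^2 ≡ 6² = 36, 6^4 ≡ 36² = 1296 ≡ 0, 6^8 ≡ 0² = 0. Since 12 = 8 + 4, 6^12 ≡ 0·0: 0·0 = 0. So 6^12 ≡ 0 (mod 54).
So T(0) = T(6) = 0 while 0 ≠ 6, thus T is not injective.
A non-injective map from the 54-element set ℤ_{54} to itself takes at most 53 distinct values, so it cannot be surjective. Hence T is not surjective.
Since T is not surjective, we determine |image(T)|. Computing x^12 mod 54 for each x (by repeated squaring, reducing mod 54 at every step), the values T(0), T(1), …, T(53) are: 0, 1, 46, 27, 10, 37, 0, 19, 28, 27, 28, 19, 0, 37, 10, 27, 46, 1, 0, 1, 46, 27, 10, 37, 0, 19, 28, 27, 28, 19, 0, 37, 10, 27, 46, 1, 0, 1, 46, 27, 10, 37, 0, 19, 28, 27, 28, 19, 0, 37, 10, 27, 46, 1.
The distinct values are {0, 1, 10, 19, 27, 28, 37, 46}; there are 8 of them.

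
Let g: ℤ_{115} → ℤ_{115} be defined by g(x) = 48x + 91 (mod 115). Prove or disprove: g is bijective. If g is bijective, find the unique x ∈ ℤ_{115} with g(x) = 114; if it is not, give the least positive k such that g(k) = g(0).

46

Recall: g is injective if g(u) = g(v) implies u = v.
If g(u) = g(v), then 48u ≡ 48v (mod 115). Because gcd(48, 115) = 1, we may cancel 48 to get u ≡ v (mod 115).
We now compute 48⁻¹ mod 115 explicitly. Euclid's algorithm: 115 = 2·48 + 19, 48 = 2·19 + 10, 19 = 1·10 + 9, 10 = 1·9 + 1; back-substituting gives 1 = 12·48 − 5·115, so 48⁻¹ ≡ 12 (mod 115).
For any y ∈ ℤ_{115}, x = 12(y − 91) mod 115 satisfies g(x) = 48·12(y − 91) + 91 ≡ y (since 48·12 ≡ 1 mod 115). So every y has a preimage.
Thus g is bijective.
Since g is bijective, we compute g⁻¹(114): solve 48x + 91 ≡ 114 (mod 115), i.e. 48x ≡ 23 (mod 115).
Multiplying by 48⁻¹ = 12 gives x ≡ 12·23 = 276 = 2·115 + 46 ≡ 46 (mod 115).
Check: g(46) = 48·46 + 91 = 2299 = 19·115 + 114 ≡ 114 (mod 115).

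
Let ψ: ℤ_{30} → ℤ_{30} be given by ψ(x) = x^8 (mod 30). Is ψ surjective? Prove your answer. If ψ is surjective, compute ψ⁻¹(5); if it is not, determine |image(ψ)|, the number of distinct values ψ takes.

8

ψ(2): Repeated squaring mod 30: 2^1 ≡ 2, 2^2 ≡ 2² = 4, 2^4 ≡ 4² = 16, 2^8 ≡ 16² = 256 ≡ 16. So 2^8 ≡ 16 (mod 30).
ψ(4): Repeated squaring mod 30: 4^1 ≡ 4, 4^2 ≡ 4² = 16, 4^4 ≡ 16² = 256 ≡ 16, 4^8 ≡ 16² = 256 ≡ 16. So 4^8 ≡ 16 (mod 30).
So ψ(2) = ψ(4) = 16 while 2 ≠ 4, therefore ψ is not injective.
A non-injective map from the 30-element set ℤ_{30} to itself takes at most 29 distinct values, so it cannot be surjective. Thus ψ is not surjective.
Since ψ is not surjective, we determine |image(ψ)|. Computing x^8 mod 30 for each x (by repeated squaring, reducing mod 30 at every step), the values ψ(0), ψ(1), …, ψ(29) are: 0, 1, 16, 21, 16, 25, 6, 1, 16, 21, 10, 1, 6, 1, 16, 15, 16, 1, 6, 1, 10, 21, 16, 1, 6, 25, 16, 21, 16, 1.
The distinct values are {0, 1, 6, 10, 15, 16, 21, 25}; there are 8 of them.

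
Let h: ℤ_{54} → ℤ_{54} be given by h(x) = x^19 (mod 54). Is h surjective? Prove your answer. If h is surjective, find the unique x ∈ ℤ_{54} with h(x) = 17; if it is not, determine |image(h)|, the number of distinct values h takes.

h(0) = 0^19 = 0.
h(6): Repeated squaring mod 54: 6^1 ≡ 6, 6^2 ≡ 6² = 36, 6^4 ≡ 36² = 1296 ≡ 0, 6^8 ≡ 0² = 0, 6^16 ≡ 0² = 0. Since 19 = 16 + 2 + 1, 6^19 ≡ 0·36·6: 0·36 = 0, then 0·6 = 0. So 6^19 ≡ 0 (mod 54).
So h(0) = h(6) = 0 while 0 ≠ 6, hence h is not injective.
A non-injective map from the 54-element set ℤ_{54} to itself takes at most 53 distinct values, so it cannot be surjective. So h is not surjective.
Since h is not surjective, we determine |image(h)|. Computing x^19 mod 54 for each x (by repeated squaring, reducing mod 54 at every step), the values h(0), h(1), …, h(53) are: 0, 1, 2, 27, 4, 5, 0, 7, 8, 27, 10, 11, 0, 13, 14, 27, 16, 17, 0, 19, 20, 27, 22, 23, 0, 25, 26, 27, 28, 29, 0, 31, 32, 27, 34, 35, 0, 37, 38, 27, 40, 41, 0, 43, 44, 27, 46, 47, 0, 49, 50, 27, 52, 53.
The distinct values are {0, 1, 2, 4, 5, 7, 8, 10, 11, 13, 14, 16, 17, 19, 20, 22, 23, 25, 26, 27, 28, 29, 31, 32, 34, 35, 37, 38, 40, 41, 43, 44, 46, 47, 49, 50, 52, 53}; there are 38 of them.

38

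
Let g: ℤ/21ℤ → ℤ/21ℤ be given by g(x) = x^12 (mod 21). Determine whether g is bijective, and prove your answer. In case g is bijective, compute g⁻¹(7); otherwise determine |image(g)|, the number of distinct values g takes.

g(1) = 1^12 = 1.
g(2): Repeated squaring mod 21: 2^1 ≡ 2, 2^2 ≡ 2² = 4, 2^4 ≡ 4² = 16, 2^8 ≡ 16² = 256 ≡ 4. Since 12 = 8 + 4, 2^12 ≡ 4·16: 4·16 = 64 ≡ 1. So 2^12 ≡ 1 (mod 21).
So g(1) = g(2) = 1 while 1 ≠ 2, so g is not injective, hence not bijective.
Since g is not bijective, we determine |image(g)|. Computing x^12 mod 21 for each x (by repeated squaring, reducing mod 21 at every step), the values g(0), g(1), …, g(20) are: 0, 1, 1, 15, 1, 1, 15, 7, 1, 15, 1, 1, 15, 1, 7, 15, 1, 1, 15, 1, 1.
The distinct values are {0, 1, 7, 15}; there are 4 of them.

4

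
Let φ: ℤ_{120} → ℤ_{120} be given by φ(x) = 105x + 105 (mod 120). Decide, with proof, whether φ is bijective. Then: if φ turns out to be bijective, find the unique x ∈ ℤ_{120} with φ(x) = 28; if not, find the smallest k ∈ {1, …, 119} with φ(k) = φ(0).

Recall that φ is injective if φ(x_1) = φ(x_2) implies x_1 = x_2.
We have gcd(105, 120) = 15 > 1. Taking x_1 = 0 and x_2 = 8: φ(0) = 105 and φ(8) = 105·8 + 105 = 945 ≡ 105 (mod 120).
So φ(0) = φ(8) while 0 ≠ 8, therefore φ is not injective, hence not bijective.
Since φ is not bijective, we find the least positive k with φ(k) = φ(0): this means 105k ≡ 0 (mod 120), i.e. 120 ∣ 105k. Since gcd(105, 120) = 15, dividing through by 15 this holds exactly when 8 ∣ 7k, and as gcd(7, 8) = 1, exactly when 8 ∣ k.
The smallest positive such k is 8.

8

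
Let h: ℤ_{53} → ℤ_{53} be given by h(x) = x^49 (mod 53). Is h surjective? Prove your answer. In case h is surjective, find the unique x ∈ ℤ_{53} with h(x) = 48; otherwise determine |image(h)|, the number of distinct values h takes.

41

Since 53 is prime, the nonzero elements of ℤ_{53} form a cyclic group of order 52.
As gcd(49, 52) = 1, raising to the 49th power is a bijection on this group: if x_1^49 ≡ x_2^49 then (x_1x_2^{−1})^49 = 1, and the only element of order dividing gcd(49, 52) = 1 is 1, so x_1 = x_2.
With h(0) = 0 this makes h injective on all of ℤ_{53}, hence bijective (finite equal-size domain and codomain). In particular h is surjective.
Since h is surjective, we find the preimage of 48. The inverse of x ↦ x^49 on (ℤ_{53})^× is x ↦ x^17, because 49·17 = 833 = 16·52 + 1 ≡ 1 (mod 52) and x^{52} = 1 for x ≠ 0 (Fermat). So h⁻¹(48) = 48^17 mod 53.
Repeated squaring mod 53: 48^1 ≡ 48, 48^2 ≡ 48² = 2304 ≡ 25, 48^4 ≡ 25² = 625 ≡ 42, 48^8 ≡ 42² = 1764 ≡ 15, 48^16 ≡ 15² = 225 ≡ 13. Since 17 = 16 + 1, 48^17 ≡ 13·48: 13·48 = 624 ≡ 41. So 48^17 ≡ 41 (mod 53).
Hence h⁻¹(48) = 41.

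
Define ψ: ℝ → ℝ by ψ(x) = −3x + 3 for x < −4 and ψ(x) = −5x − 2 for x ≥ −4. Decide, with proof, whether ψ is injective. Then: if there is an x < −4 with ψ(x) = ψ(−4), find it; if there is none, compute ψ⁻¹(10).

Both pieces are strictly decreasing (slopes −3 and −5), so each is injective on its own interval.
The left piece maps (−∞, −4) onto (15, ∞); the right piece maps [−4, ∞) onto (−∞, 18].
These images overlap. In particular ψ(−4) = 18 (right piece), and solving −3x + 3 = 18 on the left piece gives x = −5 < −4.
So ψ(−5) = ψ(−4) with −5 ≠ −4, and ψ is not injective. This x = −5 is the requested value below −4.

-5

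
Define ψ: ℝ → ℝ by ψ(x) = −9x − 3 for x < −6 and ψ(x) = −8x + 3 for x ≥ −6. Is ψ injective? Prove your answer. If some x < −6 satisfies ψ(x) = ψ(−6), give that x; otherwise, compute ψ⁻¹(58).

-61/9

Both pieces are strictly decreasing (slopes −9 and −8), so each is injective on its own interval.
The left piece maps (−∞, −6) onto (51, ∞); the right piece maps [−6, ∞) onto (−∞, 51].
These images are disjoint, so no value is attained by both pieces. Therefore ψ is injective.
Because the two images are disjoint, no x < −6 has ψ(x) = ψ(−6), so we compute ψ⁻¹(58): 58 lies in (51, ∞), so solve −9x − 3 = 58: x = (58 + 3)/(−9) = −61/9.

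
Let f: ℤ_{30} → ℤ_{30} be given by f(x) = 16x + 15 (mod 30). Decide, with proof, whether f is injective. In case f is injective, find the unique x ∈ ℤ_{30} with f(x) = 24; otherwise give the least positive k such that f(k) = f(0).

15

Recall: f is injective if f(u) = f(v) implies u = v.
We have gcd(16, 30) = 2 > 1. Taking u = 0 and v = 15: f(0) = 15 and f(15) = 16·15 + 15 = 255 ≡ 15 (mod 30).
So f(0) = f(15) while 0 ≠ 15, hence f is not injective.
Since f is not injective, we find the least positive k with f(k) = f(0): this means 16k ≡ 0 (mod 30), i.e. 30 ∣ 16k. Since gcd(16, 30) = 2, dividing through by 2 this holds exactly when 15 ∣ 8k, and as gcd(8, 15) = 1, exactly when 15 ∣ k.
The smallest positive such k is 15.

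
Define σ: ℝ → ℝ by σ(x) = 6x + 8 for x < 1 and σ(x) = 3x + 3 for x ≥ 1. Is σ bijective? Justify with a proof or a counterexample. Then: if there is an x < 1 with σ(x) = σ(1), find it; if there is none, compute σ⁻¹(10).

-1/3

Both pieces are strictly increasing (slopes 6 and 3), so each is injective on its own interval.
The left piece maps (−∞, 1) onto (−∞, 14); the right piece maps [1, ∞) onto [6, ∞).
These images overlap. In particular σ(1) = 6 (right piece), and solving 6x + 8 = 6 on the left piece gives x = −1/3 < 1.
So σ(−1/3) = σ(1) with −1/3 ≠ 1, and σ is not injective, hence not bijective. This x = −1/3 is the requested value below 1.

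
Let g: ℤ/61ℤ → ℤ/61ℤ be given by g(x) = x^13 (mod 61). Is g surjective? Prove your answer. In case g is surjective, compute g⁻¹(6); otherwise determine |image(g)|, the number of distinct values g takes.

54

Since 61 is prime, the nonzero elements of ℤ/61ℤ form a cyclic group of order 60.
As gcd(13, 60) = 1, raising to the 13th power is a bijection on this group: if x_1^13 ≡ x_2^13 then (x_1x_2^{−1})^13 = 1, and the only element of order dividing gcd(13, 60) = 1 is 1, so x_1 = x_2.
With g(0) = 0 this makes g injective on all of ℤ/61ℤ, hence bijective (finite equal-size domain and codomain). In particular g is surjective.
Since g is surjective, we find the preimage of 6. The inverse of x ↦ x^13 on (ℤ/61ℤ)^× is x ↦ x^37, because 13·37 = 481 = 8·60 + 1 ≡ 1 (mod 60) and x^{60} = 1 for x ≠ 0 (Fermat). So g⁻¹(6) = 6^37 mod 61.
Repeated squaring mod 61: 6^1 ≡ 6, 6^2 ≡ 6² = 36, 6^4 ≡ 36² = 1296 ≡ 15, 6^8 ≡ 15² = 225 ≡ 42, 6^16 ≡ 42² = 1764 ≡ 56, 6^32 ≡ 56² = 3136 ≡ 25. Since 37 = 32 + 4 + 1, 6^37 ≡ 25·15·6: 25·15 = 375 ≡ 9, then 9·6 = 54. So 6^37 ≡ 54 (mod 61).
Hence g⁻¹(6) = 54.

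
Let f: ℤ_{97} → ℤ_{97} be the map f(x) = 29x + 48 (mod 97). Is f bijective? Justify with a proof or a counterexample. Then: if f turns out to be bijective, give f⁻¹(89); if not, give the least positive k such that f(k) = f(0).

If f(x_1) = f(x_2), then 29x_1 ≡ 29x_2 (mod 97). Because gcd(29, 97) = 1, we may cancel 29 to get x_1 ≡ x_2 (mod 97).
We now compute 29⁻¹ mod 97 explicitly. Euclid's algorithm: 97 = 3·29 + 10, 29 = 2·10 + 9, 10 = 1·9 + 1; back-substituting gives 1 = 87·29 − 26·97, so 29⁻¹ ≡ 87 (mod 97).
Then y ↦ 87(y − 48) is a two-sided inverse to f, so every y ∈ ℤ_{97} has a preimage.
Thus f is bijective.
Since f is bijective, we find f⁻¹(89): we need 29x ≡ 89 − 48 ≡ 41 (mod 97). Using 29⁻¹ = 87: x ≡ 87·41 = 3567 = 36·97 + 75, so x = 75.
Check: f(75) = 29·75 + 48 = 2223 = 22·97 + 89 ≡ 89 (mod 97).

75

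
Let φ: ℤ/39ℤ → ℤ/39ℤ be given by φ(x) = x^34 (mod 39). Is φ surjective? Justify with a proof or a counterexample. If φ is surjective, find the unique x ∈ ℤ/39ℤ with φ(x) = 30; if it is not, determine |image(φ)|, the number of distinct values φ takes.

14

φ(5): Repeated squaring mod 39: 5^1 ≡ 5, 5^2 ≡ 5² = 25, 5^4 ≡ 25² = 625 ≡ 1, 5^8 ≡ 1² = 1, 5^16 ≡ 1² = 1, 5^32 ≡ 1² = 1. Since 34 = 32 + 2, 5^34 ≡ 1·25: 1·25 = 25. So 5^34 ≡ 25 (mod 39).
φ(8): Repeated squaring mod 39: 8^1 ≡ 8, 8^2 ≡ 8² = 64 ≡ 25, 8^4 ≡ 25² = 625 ≡ 1, 8^8 ≡ 1² = 1, 8^16 ≡ 1² = 1, 8^32 ≡ 1² = 1. Since 34 = 32 + 2, 8^34 ≡ 1·25: 1·25 = 25. So 8^34 ≡ 25 (mod 39).
So φ(5) = φ(8) = 25 while 5 ≠ 8, hence φ is not injective.
A non-injective map from the 39-element set ℤ/39ℤ to itself takes at most 38 distinct values, so it cannot be surjective. Therefore φ is not surjective.
Since φ is not surjective, we determine |image(φ)|. Computing x^34 mod 39 for each x (by repeated squaring, reducing mod 39 at every step), the values φ(0), φ(1), …, φ(38) are: 0, 1, 10, 3, 22, 25, 30, 4, 25, 9, 16, 10, 27, 13, 1, 36, 16, 22, 12, 4, 4, 12, 22, 16, 36, 1, 13, 27, 10, 16, 9, 25, 4, 30, 25, 22, 3, 10, 1.
The distinct values are {0, 1, 3, 4, 9, 10, 12, 13, 16, 22, 25, 27, 30, 36}; there are 14 of them.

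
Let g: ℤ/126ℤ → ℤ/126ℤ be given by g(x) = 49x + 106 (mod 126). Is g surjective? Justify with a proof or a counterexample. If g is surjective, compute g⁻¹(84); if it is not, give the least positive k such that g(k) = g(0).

18

Since gcd(49, 126) = 7, we have 49x ≡ 0 (mod 7) for all x, so g(x) ≡ 1 (mod 7).
But 0 ≢ 1 (mod 7), so 0 ∈ ℤ/126ℤ has no preimage. Thus g is not surjective.
Since g is not surjective, we find the least positive k with g(k) = g(0): this means 49k ≡ 0 (mod 126), i.e. 126 ∣ 49k. Since gcd(49, 126) = 7, dividing through by 7 this holds exactly when 18 ∣ 7k, and as gcd(7, 18) = 1, exactly when 18 ∣ k.
The smallest positive such k is 18.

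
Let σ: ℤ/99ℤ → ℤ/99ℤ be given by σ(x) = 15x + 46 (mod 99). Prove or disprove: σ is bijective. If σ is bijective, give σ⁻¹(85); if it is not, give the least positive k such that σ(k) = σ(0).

We have gcd(15, 99) = 3 > 1. Taking x_1 = 0 and x_2 = 33: σ(0) = 46 and σ(33) = 15·33 + 46 = 541 ≡ 46 (mod 99).
So σ(0) = σ(33) while 0 ≠ 33, hence σ is not injective, hence not bijective.
Since σ is not bijective, we find the least positive k with σ(k) = σ(0): this means 15k ≡ 0 (mod 99), i.e. 99 ∣ 15k. Since gcd(15, 99) = 3, dividing through by 3 this holds exactly when 33 ∣ 5k, and as gcd(5, 33) = 1, exactly when 33 ∣ k.
The smallest positive such k is 33.

33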